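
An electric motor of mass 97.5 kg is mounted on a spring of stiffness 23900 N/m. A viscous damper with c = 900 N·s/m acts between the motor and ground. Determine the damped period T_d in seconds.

0.420 s

ω_n = √(k/m) = √(23900/97.5) = 15.66 rad/s.
Critical damping c_c = 2√(k·m) = 2√(23900 × 97.5) = 3053 N·s/m, so ζ = c/c_c = 900/3053 = 0.2948.
ω_d = ω_n√(1 − ζ²) = 15.66 × √(1 − 0.0869) = 14.96 rad/s.
T_d = 2π/ω_d = 0.4200 s.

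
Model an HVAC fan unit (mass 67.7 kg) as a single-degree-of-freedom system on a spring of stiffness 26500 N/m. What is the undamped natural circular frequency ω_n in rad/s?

19.8 rad/s

ω_n = √(k/m) = √(26500/67.7) = √391.4 = 19.78 rad/s.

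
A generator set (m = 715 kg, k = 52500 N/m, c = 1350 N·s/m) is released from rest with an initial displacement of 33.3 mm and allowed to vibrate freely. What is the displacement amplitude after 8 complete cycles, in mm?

0.127 mm

ζ = c/(2√(km)) = 1350/(2√(52500 × 715)) = 1350/12250 = 0.1102.
Logarithmic decrement δ = 2πζ/√(1 − ζ²) = 2π × 0.1102/√(1 − 0.0121) = 0.6965.
After n cycles, x_n/x₀ = e^(−nδ), so x_8 = 33.3 × e^(−8 × 0.6965) = 33.3 × 0.003804 = 0.1267 mm.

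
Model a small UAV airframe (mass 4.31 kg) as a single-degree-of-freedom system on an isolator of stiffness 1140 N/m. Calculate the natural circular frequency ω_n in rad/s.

ω_n = √(k/m) = √(1140/4.31) = √264.5 = 16.26 rad/s.

16.3 rad/s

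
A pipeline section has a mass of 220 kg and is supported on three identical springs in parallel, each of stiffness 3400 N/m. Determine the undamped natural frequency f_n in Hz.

1.08 Hz

Parallel springs add: k_eq = 3 × 3400 = 10200 N/m.
ω_n = √(k_eq/m) = √(10200/220) = √46.36 = 6.809 rad/s.
f_n = ω_n/(2π) = 6.809/6.283 = 1.084 Hz.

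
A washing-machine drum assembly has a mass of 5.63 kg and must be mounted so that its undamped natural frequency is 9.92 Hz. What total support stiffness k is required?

21900 N/m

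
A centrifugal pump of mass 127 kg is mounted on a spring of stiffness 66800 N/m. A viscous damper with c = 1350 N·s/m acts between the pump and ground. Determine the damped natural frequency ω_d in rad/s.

ω_n = √(k/m) = √(66800/127) = 22.93 rad/s.
Critical damping c_c = 2√(k·m) = 2√(66800 × 127) = 5825 N·s/m, so ζ = c/c_c = 1350/5825 = 0.2317.
ω_d = ω_n√(1 − ζ²) = 22.93 × √(1 − 0.0537) = 22.31 rad/s.

22.3 rad/s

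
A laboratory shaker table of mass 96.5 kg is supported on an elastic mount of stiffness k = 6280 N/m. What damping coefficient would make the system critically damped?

1560 N·s/m

c_c = 2√(k·m) = 2√(6280 × 96.5) = 2 × 778.5 = 1557 N·s/m.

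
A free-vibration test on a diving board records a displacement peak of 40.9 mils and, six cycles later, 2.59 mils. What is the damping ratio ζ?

Logarithmic decrement δ = (1/n)·ln(x₀/x_n) = (1/6)·ln(40.9/2.59) = (1/6)·ln(15.79) = 0.4599.
ζ = δ/√(4π² + δ²) = 0.4599/√(39.48 + 0.212) = 0.4599/6.300 = 0.07300.

0.0730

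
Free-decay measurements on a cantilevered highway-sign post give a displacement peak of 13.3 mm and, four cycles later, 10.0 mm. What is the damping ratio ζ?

0.0113

Logarithmic decrement δ = (1/n)·ln(x₀/x_n) = (1/4)·ln(13.3/10.0) = (1/4)·ln(1.330) = 0.07129.
ζ = δ/√(4π² + δ²) = 0.07129/√(39.48 + 0.00508) = 0.07129/6.284 = 0.01135.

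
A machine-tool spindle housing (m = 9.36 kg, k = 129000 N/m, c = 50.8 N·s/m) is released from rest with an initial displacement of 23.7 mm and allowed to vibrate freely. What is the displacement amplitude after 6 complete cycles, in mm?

9.91 mm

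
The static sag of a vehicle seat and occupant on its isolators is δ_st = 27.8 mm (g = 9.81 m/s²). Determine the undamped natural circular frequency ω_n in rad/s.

18.8 rad/s

ω_n = √(g/δ_st) = √(9.81/0.0278) = √352.9 = 18.79 rad/s.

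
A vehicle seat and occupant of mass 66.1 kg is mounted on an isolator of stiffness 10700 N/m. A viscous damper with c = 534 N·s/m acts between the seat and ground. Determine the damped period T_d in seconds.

ω_n = √(k/m) = √(10700/66.1) = 12.72 rad/s.
Critical damping c_c = 2√(k·m) = 2√(10700 × 66.1) = 1682 N·s/m, so ζ = c/c_c = 534/1682 = 0.3175.
ω_d = ω_n√(1 − ζ²) = 12.72 × √(1 − 0.101) = 12.06 rad/s.
T_d = 2π/ω_d = 0.5208 s.

0.521 s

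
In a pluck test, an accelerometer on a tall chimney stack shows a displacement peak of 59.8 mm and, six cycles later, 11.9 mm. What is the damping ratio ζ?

0.0428

Logarithmic decrement δ = (1/n)·ln(x₀/x_n) = (1/6)·ln(59.8/11.9) = (1/6)·ln(5.025) = 0.2691.
ζ = δ/√(4π² + δ²) = 0.2691/√(39.48 + 0.0724) = 0.2691/6.289 = 0.04279.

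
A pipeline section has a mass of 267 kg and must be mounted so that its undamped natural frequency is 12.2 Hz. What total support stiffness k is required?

ω_n = 2πf_n = 2π × 12.2 = 76.65 rad/s.
k = m·ω_n² = 267 × 76.65² = 267 × 5876 = 1569000 N/m.

1570000 N/m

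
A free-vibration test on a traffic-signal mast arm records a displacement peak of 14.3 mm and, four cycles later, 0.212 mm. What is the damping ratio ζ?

Logarithmic decrement δ = (1/n)·ln(x₀/x_n) = (1/4)·ln(14.3/0.212) = (1/4)·ln(67.45) = 1.053.
ζ = δ/√(4π² + δ²) = 1.053/√(39.48 + 1.11) = 1.053/6.371 = 0.1653.

0.165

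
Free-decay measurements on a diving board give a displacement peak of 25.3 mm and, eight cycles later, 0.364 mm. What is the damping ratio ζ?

0.0841

Logarithmic decrement δ = (1/n)·ln(x₀/x_n) = (1/8)·ln(25.3/0.364) = (1/8)·ln(69.51) = 0.5302.
ζ = δ/√(4π² + δ²) = 0.5302/√(39.48 + 0.281) = 0.5302/6.306 = 0.08408.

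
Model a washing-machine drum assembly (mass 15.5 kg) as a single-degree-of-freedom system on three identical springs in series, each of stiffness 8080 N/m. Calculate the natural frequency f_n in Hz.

2.10 Hz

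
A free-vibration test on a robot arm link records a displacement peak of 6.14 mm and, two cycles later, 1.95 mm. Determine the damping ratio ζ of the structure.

Logarithmic decrement δ = (1/n)·ln(x₀/x_n) = (1/2)·ln(6.14/1.95) = (1/2)·ln(3.149) = 0.5735.
ζ = δ/√(4π² + δ²) = 0.5735/√(39.48 + 0.329) = 0.5735/6.309 = 0.09090.

0.0909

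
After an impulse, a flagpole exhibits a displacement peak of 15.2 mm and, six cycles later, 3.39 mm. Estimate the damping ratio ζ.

0.0398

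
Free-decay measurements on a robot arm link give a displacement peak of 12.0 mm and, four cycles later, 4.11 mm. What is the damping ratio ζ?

Logarithmic decrement δ = (1/n)·ln(x₀/x_n) = (1/4)·ln(12.0/4.11) = (1/4)·ln(2.920) = 0.2679.
ζ = δ/√(4π² + δ²) = 0.2679/√(39.48 + 0.0718) = 0.2679/6.289 = 0.04259.

0.0426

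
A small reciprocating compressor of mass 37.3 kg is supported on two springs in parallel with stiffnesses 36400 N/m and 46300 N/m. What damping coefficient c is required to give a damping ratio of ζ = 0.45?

1580 N·s/m

Parallel springs add: k_eq = 36400 + 46300 = 82700 N/m.
c_c = 2√(k_eq·m) = 2√(82700 × 37.3) = 3513 N·s/m.
c = ζ·c_c = 0.45 × 3513 = 1581 N·s/m.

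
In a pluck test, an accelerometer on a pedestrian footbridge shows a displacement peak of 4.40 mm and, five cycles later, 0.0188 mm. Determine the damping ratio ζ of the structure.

0.171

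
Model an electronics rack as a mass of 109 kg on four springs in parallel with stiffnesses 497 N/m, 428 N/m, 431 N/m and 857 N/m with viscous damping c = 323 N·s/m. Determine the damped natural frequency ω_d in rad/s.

Parallel springs add: k_eq = 497 + 428 + 431 + 857 = 2213 N/m.
ω_n = √(k_eq/m) = √(2213/109) = 4.506 rad/s.
Critical damping c_c = 2√(k_eq·m) = 2√(2213 × 109) = 982.3 N·s/m, so ζ = c/c_c = 323/982.3 = 0.3288.
ω_d = ω_n√(1 − ζ²) = 4.506 × √(1 − 0.108) = 4.255 rad/s.

4.26 rad/s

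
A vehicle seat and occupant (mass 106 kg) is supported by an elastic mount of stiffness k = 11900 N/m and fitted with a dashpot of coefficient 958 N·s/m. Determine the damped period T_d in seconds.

0.656 s

ω_n = √(k/m) = √(11900/106) = 10.60 rad/s.
Critical damping c_c = 2√(k·m) = 2√(11900 × 106) = 2246 N·s/m, so ζ = c/c_c = 958/2246 = 0.4265.
ω_d = ω_n√(1 − ζ²) = 10.60 × √(1 − 0.182) = 9.584 rad/s.
T_d = 2π/ω_d = 0.6556 s.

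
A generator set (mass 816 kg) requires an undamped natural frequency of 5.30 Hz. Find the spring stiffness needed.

905000 N/m

ω_n = 2πf_n = 2π × 5.30 = 33.30 rad/s.
k = m·ω_n² = 816 × 33.30² = 816 × 1109 = 904900 N/m.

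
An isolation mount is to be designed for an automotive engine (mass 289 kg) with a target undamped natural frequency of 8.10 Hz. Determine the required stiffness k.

ω_n = 2πf_n = 2π × 8.10 = 50.89 rad/s.
k = m·ω_n² = 289 × 50.89² = 289 × 2590 = 748600 N/m.

749000 N/m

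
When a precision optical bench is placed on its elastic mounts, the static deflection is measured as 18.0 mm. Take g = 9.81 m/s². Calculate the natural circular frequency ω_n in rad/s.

23.3 rad/s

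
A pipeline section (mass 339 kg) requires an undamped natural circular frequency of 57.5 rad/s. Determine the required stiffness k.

1120000 N/m

k = m·ω_n² = 339 × 57.50² = 339 × 3306 = 1121000 N/m.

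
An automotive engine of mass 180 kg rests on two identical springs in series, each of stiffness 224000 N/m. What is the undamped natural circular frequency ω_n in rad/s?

Series springs: 1/k_eq = 2/224000, so k_eq = 224000/2 = 112000 N/m.
ω_n = √(k_eq/m) = √(112000/180) = √622.2 = 24.94 rad/s.

24.9 rad/s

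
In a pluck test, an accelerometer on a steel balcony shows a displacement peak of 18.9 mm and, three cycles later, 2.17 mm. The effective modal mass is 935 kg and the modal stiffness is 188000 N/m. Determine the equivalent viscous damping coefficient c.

3020 N·s/m

Logarithmic decrement δ = (1/n)·ln(x₀/x_n) = (1/3)·ln(18.9/2.17) = (1/3)·ln(8.710) = 0.7215.
ζ = δ/√(4π² + δ²) = 0.7215/√(39.48 + 0.521) = 0.7215/6.324 = 0.1141.
c = ζ · 2√(km) = 0.1141 × 2√(188000 × 935) = 0.1141 × 26520 = 3025 N·s/m.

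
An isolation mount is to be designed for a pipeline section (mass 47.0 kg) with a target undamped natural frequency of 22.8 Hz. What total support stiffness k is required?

965000 N/m

ω_n = 2πf_n = 2π × 22.8 = 143.3 rad/s.
k = m·ω_n² = 47.0 × 143.3² = 47.0 × 20520 = 964600 N/m.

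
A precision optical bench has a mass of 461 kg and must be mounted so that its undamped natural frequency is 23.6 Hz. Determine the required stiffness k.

ω_n = 2πf_n = 2π × 23.6 = 148.3 rad/s.
k = m·ω_n² = 461 × 148.3² = 461 × 21990 = 10140000 N/m.

10100000 N/m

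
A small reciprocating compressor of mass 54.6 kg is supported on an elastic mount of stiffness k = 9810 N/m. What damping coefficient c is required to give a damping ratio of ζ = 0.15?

c_c = 2√(k·m) = 2√(9810 × 54.6) = 1464 N·s/m.
c = ζ·c_c = 0.15 × 1464 = 219.6 N·s/m.

220 N·s/m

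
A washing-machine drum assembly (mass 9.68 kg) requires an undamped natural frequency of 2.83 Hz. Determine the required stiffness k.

ω_n = 2πf_n = 2π × 2.83 = 17.78 rad/s.
k = m·ω_n² = 9.68 × 17.78² = 9.68 × 316.2 = 3061 N/m.

3060 N/m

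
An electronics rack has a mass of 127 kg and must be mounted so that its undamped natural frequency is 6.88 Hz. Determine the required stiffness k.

ω_n = 2πf_n = 2π × 6.88 = 43.23 rad/s.
k = m·ω_n² = 127 × 43.23² = 127 × 1869 = 237300 N/m.

237000 N/m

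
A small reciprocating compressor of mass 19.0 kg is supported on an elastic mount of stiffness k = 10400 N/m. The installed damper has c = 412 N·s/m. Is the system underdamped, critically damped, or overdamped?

c_c = 2√(k·m) = 889.0 N·s/m; ζ = c/c_c = 412/889.0 = 0.463.
Since ζ < 1 the system is underdamped.

underdamped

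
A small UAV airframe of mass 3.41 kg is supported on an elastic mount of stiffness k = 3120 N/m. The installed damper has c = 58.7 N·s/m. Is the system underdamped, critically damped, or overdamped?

underdamped

c_c = 2√(k·m) = 206.3 N·s/m; ζ = c/c_c = 58.7/206.3 = 0.285.
Since ζ < 1 the system is underdamped.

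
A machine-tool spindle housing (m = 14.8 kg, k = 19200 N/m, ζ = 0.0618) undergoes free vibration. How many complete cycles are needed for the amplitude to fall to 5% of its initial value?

8 cycles

Logarithmic decrement δ = 2πζ/√(1 − ζ²) = 2π × 0.06180/√(1 − 0.00382) = 0.3890.
x_n/x₀ = e^(−nδ) ≤ 0.05; take ln: n ≥ ln(1/0.05)/δ = 2.996/0.3890 = 7.700.
So 8 complete cycles are required.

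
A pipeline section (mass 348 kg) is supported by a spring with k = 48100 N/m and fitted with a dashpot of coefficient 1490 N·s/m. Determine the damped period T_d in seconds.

ω_n = √(k/m) = √(48100/348) = 11.76 rad/s.
Critical damping c_c = 2√(k·m) = 2√(48100 × 348) = 8183 N·s/m, so ζ = c/c_c = 1490/8183 = 0.1821.
ω_d = ω_n√(1 − ζ²) = 11.76 × √(1 − 0.0332) = 11.56 rad/s.
T_d = 2π/ω_d = 0.5435 s.

0.544 s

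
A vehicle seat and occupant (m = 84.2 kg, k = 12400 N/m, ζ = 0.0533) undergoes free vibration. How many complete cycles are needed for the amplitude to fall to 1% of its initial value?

14 cycles

Logarithmic decrement δ = 2πζ/√(1 − ζ²) = 2π × 0.05330/√(1 − 0.00284) = 0.3354.
x_n/x₀ = e^(−nδ) ≤ 0.01; take ln: n ≥ ln(1/0.01)/δ = 4.605/0.3354 = 13.73.
So 14 complete cycles are required.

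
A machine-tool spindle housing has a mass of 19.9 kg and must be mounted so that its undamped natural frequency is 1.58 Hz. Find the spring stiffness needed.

1960 N/m

ω_n = 2πf_n = 2π × 1.58 = 9.927 rad/s.
k = m·ω_n² = 19.9 × 9.927² = 19.9 × 98.55 = 1961 N/m.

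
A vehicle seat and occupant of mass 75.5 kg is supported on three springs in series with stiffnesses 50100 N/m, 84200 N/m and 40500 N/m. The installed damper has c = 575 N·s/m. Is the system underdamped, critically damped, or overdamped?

underdamped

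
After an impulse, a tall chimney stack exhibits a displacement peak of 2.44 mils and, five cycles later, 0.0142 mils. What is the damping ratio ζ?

Logarithmic decrement δ = (1/n)·ln(x₀/x_n) = (1/5)·ln(2.44/0.0142) = (1/5)·ln(171.8) = 1.029.
ζ = δ/√(4π² + δ²) = 1.029/√(39.48 + 1.06) = 1.029/6.367 = 0.1617.

0.162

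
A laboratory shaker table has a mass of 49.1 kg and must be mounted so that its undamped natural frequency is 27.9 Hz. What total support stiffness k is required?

ω_n = 2πf_n = 2π × 27.9 = 175.3 rad/s.
k = m·ω_n² = 49.1 × 175.3² = 49.1 × 30730 = 1509000 N/m.

1510000 N/m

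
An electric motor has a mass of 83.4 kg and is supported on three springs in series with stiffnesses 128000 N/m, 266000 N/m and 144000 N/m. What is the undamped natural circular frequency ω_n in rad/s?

25.4 rad/s

Series springs: 1/k_eq = 1/128000 + 1/266000 + 1/144000 = 1.852×10^-5, so k_eq = 54010 N/m.
ω_n = √(k_eq/m) = √(54010/83.4) = √647.6 = 25.45 rad/s.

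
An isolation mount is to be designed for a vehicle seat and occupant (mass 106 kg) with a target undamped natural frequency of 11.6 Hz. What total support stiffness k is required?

563000 N/m

ω_n = 2πf_n = 2π × 11.6 = 72.88 rad/s.
k = m·ω_n² = 106 × 72.88² = 106 × 5312 = 563100 N/m.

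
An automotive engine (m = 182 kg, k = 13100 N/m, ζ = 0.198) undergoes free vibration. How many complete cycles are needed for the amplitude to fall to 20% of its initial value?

Logarithmic decrement δ = 2πζ/√(1 − ζ²) = 2π × 0.1980/√(1 − 0.0392) = 1.269.
x_n/x₀ = e^(−nδ) ≤ 0.2; take ln: n ≥ ln(1/0.2)/δ = 1.609/1.269 = 1.268.
So 2 complete cycles are required.

2 cycles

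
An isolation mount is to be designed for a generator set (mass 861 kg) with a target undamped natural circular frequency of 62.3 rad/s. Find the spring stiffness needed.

k = m·ω_n² = 861 × 62.30² = 861 × 3881 = 3342000 N/m.

3340000 N/m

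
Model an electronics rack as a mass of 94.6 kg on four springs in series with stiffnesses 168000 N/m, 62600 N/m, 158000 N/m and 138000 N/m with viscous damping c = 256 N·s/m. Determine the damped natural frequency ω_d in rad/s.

17.2 rad/s

Series springs: 1/k_eq = 1/168000 + 1/62600 + 1/158000 + 1/138000 = 3.550×10^-5, so k_eq = 28170 N/m.
ω_n = √(k_eq/m) = √(28170/94.6) = 17.26 rad/s.
Critical damping c_c = 2√(k_eq·m) = 2√(28170 × 94.6) = 3265 N·s/m, so ζ = c/c_c = 256/3265 = 0.07841.
ω_d = ω_n√(1 − ζ²) = 17.26 × √(1 − 0.00615) = 17.20 rad/s.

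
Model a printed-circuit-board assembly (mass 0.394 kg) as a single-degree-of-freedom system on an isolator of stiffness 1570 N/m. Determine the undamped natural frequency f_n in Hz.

10.0 Hz

ω_n = √(k/m) = √(1570/0.394) = √3985 = 63.13 rad/s.
f_n = ω_n/(2π) = 63.13/6.283 = 10.05 Hz.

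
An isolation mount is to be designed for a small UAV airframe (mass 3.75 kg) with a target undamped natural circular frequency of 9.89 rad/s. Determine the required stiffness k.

k = m·ω_n² = 3.75 × 9.890² = 3.75 × 97.81 = 366.8 N/m.

367 N/m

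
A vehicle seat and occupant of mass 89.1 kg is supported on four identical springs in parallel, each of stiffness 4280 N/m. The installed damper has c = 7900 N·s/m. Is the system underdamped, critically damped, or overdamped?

Parallel springs add: k_eq = 4 × 4280 = 17120 N/m.
c_c = 2√(k_eq·m) = 2470 N·s/m; ζ = c/c_c = 7900/2470 = 3.20.
Since ζ > 1 the system is overdamped.

overdamped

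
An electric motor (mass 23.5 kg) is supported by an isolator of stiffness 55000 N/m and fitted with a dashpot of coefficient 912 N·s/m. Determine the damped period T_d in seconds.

ω_n = √(k/m) = √(55000/23.5) = 48.38 rad/s.
Critical damping c_c = 2√(k·m) = 2√(55000 × 23.5) = 2274 N·s/m, so ζ = c/c_c = 912/2274 = 0.4011.
ω_d = ω_n√(1 − ζ²) = 48.38 × √(1 − 0.161) = 44.32 rad/s.
T_d = 2π/ω_d = 0.1418 s.

0.142 s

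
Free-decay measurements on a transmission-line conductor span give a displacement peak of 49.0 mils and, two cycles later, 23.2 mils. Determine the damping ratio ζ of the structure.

0.0594

Logarithmic decrement δ = (1/n)·ln(x₀/x_n) = (1/2)·ln(49.0/23.2) = (1/2)·ln(2.112) = 0.3738.
ζ = δ/√(4π² + δ²) = 0.3738/√(39.48 + 0.140) = 0.3738/6.294 = 0.05939.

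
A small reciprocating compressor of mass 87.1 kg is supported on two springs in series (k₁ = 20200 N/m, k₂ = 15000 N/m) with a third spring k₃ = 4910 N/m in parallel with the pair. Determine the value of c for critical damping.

Series pair: k_s = k₁k₂/(k₁+k₂) = (20200)(15000)/(20200 + 15000) = 8608 N/m. In parallel with k₃: k_eq = 8608 + 4910 = 13520 N/m.
c_c = 2√(k_eq·m) = 2√(13520 × 87.1) = 2 × 1085 = 2170 N·s/m.

2170 N·s/m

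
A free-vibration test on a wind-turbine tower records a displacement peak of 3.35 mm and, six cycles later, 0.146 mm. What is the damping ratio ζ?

0.0828

Logarithmic decrement δ = (1/n)·ln(x₀/x_n) = (1/6)·ln(3.35/0.146) = (1/6)·ln(22.95) = 0.5222.
ζ = δ/√(4π² + δ²) = 0.5222/√(39.48 + 0.273) = 0.5222/6.305 = 0.08282.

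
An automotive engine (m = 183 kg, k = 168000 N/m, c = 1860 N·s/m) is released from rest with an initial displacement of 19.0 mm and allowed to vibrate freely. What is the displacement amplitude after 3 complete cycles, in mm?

0.769 mm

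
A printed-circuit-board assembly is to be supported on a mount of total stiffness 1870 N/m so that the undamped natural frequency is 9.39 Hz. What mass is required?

ω_n = 2πf_n = 2π × 9.39 = 59.00 rad/s.
m = k/ω_n² = 1870/59.00² = 1870/3481 = 0.5372 kg.

0.537 kg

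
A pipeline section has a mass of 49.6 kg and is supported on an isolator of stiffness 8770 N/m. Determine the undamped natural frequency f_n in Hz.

ω_n = √(k/m) = √(8770/49.6) = √176.8 = 13.30 rad/s.
f_n = ω_n/(2π) = 13.30/6.283 = 2.116 Hz.

2.12 Hz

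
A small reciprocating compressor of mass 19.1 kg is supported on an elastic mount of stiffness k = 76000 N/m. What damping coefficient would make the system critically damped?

c_c = 2√(k·m) = 2√(76000 × 19.1) = 2 × 1205 = 2410 N·s/m.

2410 N·s/m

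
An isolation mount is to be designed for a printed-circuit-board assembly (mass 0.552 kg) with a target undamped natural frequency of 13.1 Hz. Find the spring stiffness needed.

ω_n = 2πf_n = 2π × 13.1 = 82.31 rad/s.
k = m·ω_n² = 0.552 × 82.31² = 0.552 × 6775 = 3740 N/m.

3740 N/m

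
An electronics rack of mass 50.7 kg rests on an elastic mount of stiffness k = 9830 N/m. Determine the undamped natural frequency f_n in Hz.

2.22 Hz

ω_n = √(k/m) = √(9830/50.7) = √193.9 = 13.92 rad/s.
f_n = ω_n/(2π) = 13.92/6.283 = 2.216 Hz.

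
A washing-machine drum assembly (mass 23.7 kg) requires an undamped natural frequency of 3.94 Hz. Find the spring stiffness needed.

14500 N/m

ω_n = 2πf_n = 2π × 3.94 = 24.76 rad/s.
k = m·ω_n² = 23.7 × 24.76² = 23.7 × 612.8 = 14520 N/m.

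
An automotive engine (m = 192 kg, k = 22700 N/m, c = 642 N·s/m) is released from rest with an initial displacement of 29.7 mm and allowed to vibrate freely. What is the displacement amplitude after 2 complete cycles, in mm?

4.20 mm

ζ = c/(2√(km)) = 642/(2√(22700 × 192)) = 642/4175 = 0.1538.
Logarithmic decrement δ = 2πζ/√(1 − ζ²) = 2π × 0.1538/√(1 − 0.0236) = 0.9777.
After n cycles, x_n/x₀ = e^(−nδ), so x_2 = 29.7 × e^(−2 × 0.9777) = 29.7 × 0.1415 = 4.203 mm.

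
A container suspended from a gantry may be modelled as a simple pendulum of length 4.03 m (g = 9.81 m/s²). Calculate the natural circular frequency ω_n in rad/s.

1.56 rad/s

For a simple pendulum ω_n = √(g/L) = √(9.81/4.03) = √2.434 = 1.560 rad/s.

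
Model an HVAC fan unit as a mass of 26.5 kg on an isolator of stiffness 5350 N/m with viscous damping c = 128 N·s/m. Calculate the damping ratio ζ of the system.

0.170

ω_n = √(k/m) = √(5350/26.5) = 14.21 rad/s.
Critical damping c_c = 2√(k·m) = 2√(5350 × 26.5) = 753.1 N·s/m, so ζ = c/c_c = 128/753.1 = 0.1700.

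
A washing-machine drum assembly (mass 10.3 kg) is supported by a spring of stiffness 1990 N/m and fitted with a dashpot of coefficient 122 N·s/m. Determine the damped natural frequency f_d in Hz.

ω_n = √(k/m) = √(1990/10.3) = 13.90 rad/s.
Critical damping c_c = 2√(k·m) = 2√(1990 × 10.3) = 286.3 N·s/m, so ζ = c/c_c = 122/286.3 = 0.4261.
ω_d = ω_n√(1 − ζ²) = 13.90 × √(1 − 0.182) = 12.57 rad/s.
f_d = ω_d/(2π) = 2.001 Hz.

2.00 Hz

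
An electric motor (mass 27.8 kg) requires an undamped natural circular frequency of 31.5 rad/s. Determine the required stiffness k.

k = m·ω_n² = 27.8 × 31.50² = 27.8 × 992.2 = 27580 N/m.

27600 N/m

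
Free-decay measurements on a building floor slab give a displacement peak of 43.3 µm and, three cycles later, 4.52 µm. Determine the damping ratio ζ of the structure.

0.119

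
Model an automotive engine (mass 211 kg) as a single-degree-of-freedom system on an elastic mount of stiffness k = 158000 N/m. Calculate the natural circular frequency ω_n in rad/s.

27.4 rad/s

ω_n = √(k/m) = √(158000/211) = √748.8 = 27.36 rad/s.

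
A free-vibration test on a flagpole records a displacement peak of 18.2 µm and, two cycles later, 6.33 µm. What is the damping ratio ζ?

Logarithmic decrement δ = (1/n)·ln(x₀/x_n) = (1/2)·ln(18.2/6.33) = (1/2)·ln(2.875) = 0.5281.
ζ = δ/√(4π² + δ²) = 0.5281/√(39.48 + 0.279) = 0.5281/6.305 = 0.08375.

0.0837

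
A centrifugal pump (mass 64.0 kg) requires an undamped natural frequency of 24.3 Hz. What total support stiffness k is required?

1490000 N/m

ω_n = 2πf_n = 2π × 24.3 = 152.7 rad/s.
k = m·ω_n² = 64.0 × 152.7² = 64.0 × 23310 = 1492000 N/m.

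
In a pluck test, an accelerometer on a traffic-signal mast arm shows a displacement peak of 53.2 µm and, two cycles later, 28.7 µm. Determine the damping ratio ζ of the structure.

0.0491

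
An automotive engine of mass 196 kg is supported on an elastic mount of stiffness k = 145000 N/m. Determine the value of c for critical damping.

c_c = 2√(k·m) = 2√(145000 × 196) = 2 × 5331 = 10660 N·s/m.

10700 N·s/m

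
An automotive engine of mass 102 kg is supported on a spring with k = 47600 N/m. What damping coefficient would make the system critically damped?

4410 N·s/m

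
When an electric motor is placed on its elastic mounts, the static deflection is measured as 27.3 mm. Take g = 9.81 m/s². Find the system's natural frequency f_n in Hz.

3.02 Hz

ω_n = √(g/δ_st) = √(9.81/0.0273) = √359.3 = 18.96 rad/s.
f_n = ω_n/(2π) = 18.96/6.283 = 3.017 Hz.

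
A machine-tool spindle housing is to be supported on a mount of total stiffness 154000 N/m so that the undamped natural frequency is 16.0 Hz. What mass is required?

15.2 kg

ω_n = 2πf_n = 2π × 16.0 = 100.5 rad/s.
m = k/ω_n² = 154000/100.5² = 154000/10110 = 15.24 kg.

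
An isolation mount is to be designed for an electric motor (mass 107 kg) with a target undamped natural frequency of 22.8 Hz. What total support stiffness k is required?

2200000 N/m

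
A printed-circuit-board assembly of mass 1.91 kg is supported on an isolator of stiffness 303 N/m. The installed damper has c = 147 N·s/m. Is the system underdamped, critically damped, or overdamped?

overdamped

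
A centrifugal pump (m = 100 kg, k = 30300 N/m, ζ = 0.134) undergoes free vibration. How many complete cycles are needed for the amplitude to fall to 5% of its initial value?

4 cycles

Logarithmic decrement δ = 2πζ/√(1 − ζ²) = 2π × 0.1340/√(1 − 0.0180) = 0.8496.
x_n/x₀ = e^(−nδ) ≤ 0.05; take ln: n ≥ ln(1/0.05)/δ = 2.996/0.8496 = 3.526.
So 4 complete cycles are required.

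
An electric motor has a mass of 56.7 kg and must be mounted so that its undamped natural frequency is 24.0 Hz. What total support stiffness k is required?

ω_n = 2πf_n = 2π × 24.0 = 150.8 rad/s.
k = m·ω_n² = 56.7 × 150.8² = 56.7 × 22740 = 1289000 N/m.

1290000 N/m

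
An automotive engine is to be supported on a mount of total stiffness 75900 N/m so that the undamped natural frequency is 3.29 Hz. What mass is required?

ω_n = 2πf_n = 2π × 3.29 = 20.67 rad/s.
m = k/ω_n² = 75900/20.67² = 75900/427.3 = 177.6 kg.

178 kg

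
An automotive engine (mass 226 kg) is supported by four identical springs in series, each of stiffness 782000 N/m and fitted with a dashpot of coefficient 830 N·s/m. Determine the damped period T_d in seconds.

Series springs: 1/k_eq = 4/782000, so k_eq = 782000/4 = 195500 N/m.
ω_n = √(k_eq/m) = √(195500/226) = 29.41 rad/s.
Critical damping c_c = 2√(k_eq·m) = 2√(195500 × 226) = 13290 N·s/m, so ζ = c/c_c = 830/13290 = 0.06243.
ω_d = ω_n√(1 − ζ²) = 29.41 × √(1 − 0.00390) = 29.35 rad/s.
T_d = 2π/ω_d = 0.2140 s.

0.214 s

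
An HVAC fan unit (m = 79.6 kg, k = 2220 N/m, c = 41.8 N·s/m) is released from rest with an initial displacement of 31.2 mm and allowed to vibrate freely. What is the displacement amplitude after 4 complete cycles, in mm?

8.93 mm

ζ = c/(2√(km)) = 41.8/(2√(2220 × 79.6)) = 41.8/840.7 = 0.04972.
Logarithmic decrement δ = 2πζ/√(1 − ζ²) = 2π × 0.04972/√(1 − 0.00247) = 0.3128.
After n cycles, x_n/x₀ = e^(−nδ), so x_4 = 31.2 × e^(−4 × 0.3128) = 31.2 × 0.2862 = 8.929 mm.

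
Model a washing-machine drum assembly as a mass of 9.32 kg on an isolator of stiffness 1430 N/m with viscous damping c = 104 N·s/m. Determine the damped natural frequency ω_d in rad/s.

11.1 rad/s

ω_n = √(k/m) = √(1430/9.32) = 12.39 rad/s.
Critical damping c_c = 2√(k·m) = 2√(1430 × 9.32) = 230.9 N·s/m, so ζ = c/c_c = 104/230.9 = 0.4504.
ω_d = ω_n√(1 − ζ²) = 12.39 × √(1 − 0.203) = 11.06 rad/s.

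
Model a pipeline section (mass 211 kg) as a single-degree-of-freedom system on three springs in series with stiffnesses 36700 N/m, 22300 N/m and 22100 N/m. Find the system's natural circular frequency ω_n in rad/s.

Series springs: 1/k_eq = 1/36700 + 1/22300 + 1/22100 = 0.0001173, so k_eq = 8522 N/m.
ω_n = √(k_eq/m) = √(8522/211) = √40.39 = 6.355 rad/s.

6.36 rad/s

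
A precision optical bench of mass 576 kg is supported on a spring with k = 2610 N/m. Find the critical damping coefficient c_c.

c_c = 2√(k·m) = 2√(2610 × 576) = 2 × 1226 = 2452 N·s/m.

2450 N·s/m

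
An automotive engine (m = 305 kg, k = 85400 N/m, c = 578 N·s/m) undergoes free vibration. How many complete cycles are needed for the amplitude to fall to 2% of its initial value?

ζ = c/(2√(km)) = 578/(2√(85400 × 305)) = 578/10210 = 0.05663.
Logarithmic decrement δ = 2πζ/√(1 − ζ²) = 2π × 0.05663/√(1 − 0.00321) = 0.3564.
x_n/x₀ = e^(−nδ) ≤ 0.02; take ln: n ≥ ln(1/0.02)/δ = 3.912/0.3564 = 10.98.
So 11 complete cycles are required.

11 cycles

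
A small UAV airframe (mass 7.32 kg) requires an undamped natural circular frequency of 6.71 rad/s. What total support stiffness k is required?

330 N/m

k = m·ω_n² = 7.32 × 6.710² = 7.32 × 45.02 = 329.6 N/m.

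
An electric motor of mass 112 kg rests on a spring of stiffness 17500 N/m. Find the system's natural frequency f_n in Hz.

1.99 Hz

ω_n = √(k/m) = √(17500/112) = √156.2 = 12.50 rad/s.
f_n = ω_n/(2π) = 12.50/6.283 = 1.989 Hz.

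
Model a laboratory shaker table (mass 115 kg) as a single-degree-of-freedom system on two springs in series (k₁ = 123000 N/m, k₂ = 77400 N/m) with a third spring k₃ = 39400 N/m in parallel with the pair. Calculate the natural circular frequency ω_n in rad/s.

Series pair: k_s = k₁k₂/(k₁+k₂) = (123000)(77400)/(123000 + 77400) = 47510 N/m. In parallel with k₃: k_eq = 47510 + 39400 = 86910 N/m.
ω_n = √(k_eq/m) = √(86910/115) = √755.7 = 27.49 rad/s.

27.5 rad/s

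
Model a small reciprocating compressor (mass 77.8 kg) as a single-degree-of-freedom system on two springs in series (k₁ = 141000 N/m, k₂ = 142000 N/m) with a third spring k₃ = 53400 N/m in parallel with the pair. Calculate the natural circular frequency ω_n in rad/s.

39.9 rad/s

Series pair: k_s = k₁k₂/(k₁+k₂) = (141000)(142000)/(141000 + 142000) = 70750 N/m. In parallel with k₃: k_eq = 70750 + 53400 = 124100 N/m.
ω_n = √(k_eq/m) = √(124100/77.8) = √1596 = 39.95 rad/s.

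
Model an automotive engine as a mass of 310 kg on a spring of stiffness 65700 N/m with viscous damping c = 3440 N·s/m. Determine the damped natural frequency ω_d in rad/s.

13.5 rad/s

ω_n = √(k/m) = √(65700/310) = 14.56 rad/s.
Critical damping c_c = 2√(k·m) = 2√(65700 × 310) = 9026 N·s/m, so ζ = c/c_c = 3440/9026 = 0.3811.
ω_d = ω_n√(1 − ζ²) = 14.56 × √(1 − 0.145) = 13.46 rad/s.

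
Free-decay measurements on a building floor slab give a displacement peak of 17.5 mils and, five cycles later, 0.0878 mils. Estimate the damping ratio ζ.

0.166

Logarithmic decrement δ = (1/n)·ln(x₀/x_n) = (1/5)·ln(17.5/0.0878) = (1/5)·ln(199.3) = 1.059.
ζ = δ/√(4π² + δ²) = 1.059/√(39.48 + 1.12) = 1.059/6.372 = 0.1662.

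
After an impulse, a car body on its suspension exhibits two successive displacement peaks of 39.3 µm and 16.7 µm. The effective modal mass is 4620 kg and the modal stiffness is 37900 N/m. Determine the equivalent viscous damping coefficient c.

3570 N·s/m

Logarithmic decrement δ = (1/n)·ln(x₀/x_n) = (1/1)·ln(39.3/16.7) = (1/1)·ln(2.353) = 0.8558.
ζ = δ/√(4π² + δ²) = 0.8558/√(39.48 + 0.732) = 0.8558/6.341 = 0.1350.
c = ζ · 2√(km) = 0.1350 × 2√(37900 × 4620) = 0.1350 × 26460 = 3572 N·s/m.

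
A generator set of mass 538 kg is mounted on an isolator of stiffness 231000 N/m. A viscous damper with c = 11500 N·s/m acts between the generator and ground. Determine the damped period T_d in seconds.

ω_n = √(k/m) = √(231000/538) = 20.72 rad/s.
Critical damping c_c = 2√(k·m) = 2√(231000 × 538) = 22300 N·s/m, so ζ = c/c_c = 11500/22300 = 0.5158.
ω_d = ω_n√(1 − ζ²) = 20.72 × √(1 − 0.266) = 17.75 rad/s.
T_d = 2π/ω_d = 0.3539 s.

0.354 s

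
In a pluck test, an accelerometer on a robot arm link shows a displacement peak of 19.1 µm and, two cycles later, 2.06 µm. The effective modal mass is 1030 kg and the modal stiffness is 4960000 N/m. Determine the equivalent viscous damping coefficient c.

24900 N·s/m

Logarithmic decrement δ = (1/n)·ln(x₀/x_n) = (1/2)·ln(19.1/2.06) = (1/2)·ln(9.272) = 1.113.
ζ = δ/√(4π² + δ²) = 1.113/√(39.48 + 1.24) = 1.113/6.381 = 0.1745.
c = ζ · 2√(km) = 0.1745 × 2√(4960000 × 1030) = 0.1745 × 143000 = 24940 N·s/m.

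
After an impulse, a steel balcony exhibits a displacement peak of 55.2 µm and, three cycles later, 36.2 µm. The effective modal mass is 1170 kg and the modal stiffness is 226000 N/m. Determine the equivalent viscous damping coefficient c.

728 N·s/m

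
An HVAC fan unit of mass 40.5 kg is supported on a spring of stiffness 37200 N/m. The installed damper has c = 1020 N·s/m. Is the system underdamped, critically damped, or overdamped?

underdamped

c_c = 2√(k·m) = 2455 N·s/m; ζ = c/c_c = 1020/2455 = 0.416.
Since ζ < 1 the system is underdamped.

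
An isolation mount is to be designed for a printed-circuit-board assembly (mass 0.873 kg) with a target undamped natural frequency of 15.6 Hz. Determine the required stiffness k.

ω_n = 2πf_n = 2π × 15.6 = 98.02 rad/s.
k = m·ω_n² = 0.873 × 98.02² = 0.873 × 9607 = 8387 N/m.

8390 N/m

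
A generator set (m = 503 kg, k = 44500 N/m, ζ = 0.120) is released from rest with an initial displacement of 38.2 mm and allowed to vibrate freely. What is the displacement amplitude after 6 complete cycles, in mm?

0.401 mm

Logarithmic decrement δ = 2πζ/√(1 − ζ²) = 2π × 0.1200/√(1 − 0.0144) = 0.7595.
After n cycles, x_n/x₀ = e^(−nδ), so x_6 = 38.2 × e^(−6 × 0.7595) = 38.2 × 0.01050 = 0.4009 mm.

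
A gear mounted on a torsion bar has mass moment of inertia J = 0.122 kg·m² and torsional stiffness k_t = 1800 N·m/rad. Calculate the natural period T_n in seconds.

ω_n = √(k_t/J) = √(1800/0.122) = √14750 = 121.5 rad/s.
T_n = 2π/ω_n = 6.283/121.5 = 0.05173 s.

0.0517 s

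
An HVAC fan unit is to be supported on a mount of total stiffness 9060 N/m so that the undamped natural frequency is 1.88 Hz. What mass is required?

ω_n = 2πf_n = 2π × 1.88 = 11.81 rad/s.
m = k/ω_n² = 9060/11.81² = 9060/139.5 = 64.93 kg.

64.9 kg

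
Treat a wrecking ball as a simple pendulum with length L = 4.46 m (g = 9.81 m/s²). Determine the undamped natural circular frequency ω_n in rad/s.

For a simple pendulum ω_n = √(g/L) = √(9.81/4.46) = √2.200 = 1.483 rad/s.

1.48 rad/s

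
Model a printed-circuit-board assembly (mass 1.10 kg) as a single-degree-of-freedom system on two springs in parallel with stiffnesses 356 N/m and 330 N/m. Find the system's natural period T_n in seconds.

Parallel springs add: k_eq = 356 + 330 = 686.0 N/m.
ω_n = √(k_eq/m) = √(686.0/1.10) = √623.6 = 24.97 rad/s.
T_n = 2π/ω_n = 6.283/24.97 = 0.2516 s.

0.252 s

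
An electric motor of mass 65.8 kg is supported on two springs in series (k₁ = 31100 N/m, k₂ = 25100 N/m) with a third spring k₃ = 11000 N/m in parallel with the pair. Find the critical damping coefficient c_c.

2560 N·s/m

Series pair: k_s = k₁k₂/(k₁+k₂) = (31100)(25100)/(31100 + 25100) = 13890 N/m. In parallel with k₃: k_eq = 13890 + 11000 = 24890 N/m.
c_c = 2√(k_eq·m) = 2√(24890 × 65.8) = 2 × 1280 = 2559 N·s/m.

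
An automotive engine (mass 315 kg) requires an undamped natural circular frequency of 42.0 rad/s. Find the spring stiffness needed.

556000 N/m

k = m·ω_n² = 315 × 42.00² = 315 × 1764 = 555700 N/m.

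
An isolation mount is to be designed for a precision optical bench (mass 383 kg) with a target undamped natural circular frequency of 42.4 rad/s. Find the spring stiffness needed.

k = m·ω_n² = 383 × 42.40² = 383 × 1798 = 688500 N/m.

689000 N/m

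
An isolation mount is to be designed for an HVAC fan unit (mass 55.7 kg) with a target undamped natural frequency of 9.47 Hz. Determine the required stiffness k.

197000 N/m

ω_n = 2πf_n = 2π × 9.47 = 59.50 rad/s.
k = m·ω_n² = 55.7 × 59.50² = 55.7 × 3540 = 197200 N/m.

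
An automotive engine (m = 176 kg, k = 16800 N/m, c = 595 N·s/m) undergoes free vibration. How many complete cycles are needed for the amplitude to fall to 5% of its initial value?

3 cycles

ζ = c/(2√(km)) = 595/(2√(16800 × 176)) = 595/3439 = 0.1730.
Logarithmic decrement δ = 2πζ/√(1 − ζ²) = 2π × 0.1730/√(1 − 0.0299) = 1.104.
x_n/x₀ = e^(−nδ) ≤ 0.05; take ln: n ≥ ln(1/0.05)/δ = 2.996/1.104 = 2.714.
So 3 complete cycles are required.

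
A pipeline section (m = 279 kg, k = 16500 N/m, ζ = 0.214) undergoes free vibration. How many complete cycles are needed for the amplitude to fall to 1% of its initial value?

4 cycles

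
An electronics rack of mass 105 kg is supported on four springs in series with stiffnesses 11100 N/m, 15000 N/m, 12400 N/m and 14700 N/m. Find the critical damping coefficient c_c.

Series springs: 1/k_eq = 1/11100 + 1/15000 + 1/12400 + 1/14700 = 0.0003054, so k_eq = 3274 N/m.
c_c = 2√(k_eq·m) = 2√(3274 × 105) = 2 × 586.3 = 1173 N·s/m.

1170 N·s/m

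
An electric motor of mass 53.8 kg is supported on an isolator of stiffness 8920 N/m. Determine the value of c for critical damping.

c_c = 2√(k·m) = 2√(8920 × 53.8) = 2 × 692.7 = 1385 N·s/m.

1390 N·s/m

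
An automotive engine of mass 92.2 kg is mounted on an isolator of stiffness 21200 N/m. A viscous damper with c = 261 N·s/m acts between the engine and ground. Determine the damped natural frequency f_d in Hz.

2.40 Hz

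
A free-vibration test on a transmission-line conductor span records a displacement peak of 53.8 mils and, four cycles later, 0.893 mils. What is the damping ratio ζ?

0.161

Logarithmic decrement δ = (1/n)·ln(x₀/x_n) = (1/4)·ln(53.8/0.893) = (1/4)·ln(60.25) = 1.025.
ζ = δ/√(4π² + δ²) = 1.025/√(39.48 + 1.05) = 1.025/6.366 = 0.1609.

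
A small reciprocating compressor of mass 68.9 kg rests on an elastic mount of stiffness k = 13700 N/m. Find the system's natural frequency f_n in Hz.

2.24 Hz

ω_n = √(k/m) = √(13700/68.9) = √198.8 = 14.10 rad/s.
f_n = ω_n/(2π) = 14.10/6.283 = 2.244 Hz.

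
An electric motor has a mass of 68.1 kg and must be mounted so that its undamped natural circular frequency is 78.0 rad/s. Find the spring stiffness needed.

k = m·ω_n² = 68.1 × 78.00² = 68.1 × 6084 = 414300 N/m.

414000 N/m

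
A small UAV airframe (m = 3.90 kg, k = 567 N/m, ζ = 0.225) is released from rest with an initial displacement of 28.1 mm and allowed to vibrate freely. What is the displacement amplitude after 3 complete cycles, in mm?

0.362 mm

Logarithmic decrement δ = 2πζ/√(1 − ζ²) = 2π × 0.2250/√(1 − 0.0506) = 1.451.
After n cycles, x_n/x₀ = e^(−nδ), so x_3 = 28.1 × e^(−3 × 1.451) = 28.1 × 0.01287 = 0.3617 mm.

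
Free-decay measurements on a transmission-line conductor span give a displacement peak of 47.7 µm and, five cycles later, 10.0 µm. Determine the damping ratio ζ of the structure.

0.0497

Logarithmic decrement δ = (1/n)·ln(x₀/x_n) = (1/5)·ln(47.7/10.0) = (1/5)·ln(4.770) = 0.3125.
ζ = δ/√(4π² + δ²) = 0.3125/√(39.48 + 0.0976) = 0.3125/6.291 = 0.04967.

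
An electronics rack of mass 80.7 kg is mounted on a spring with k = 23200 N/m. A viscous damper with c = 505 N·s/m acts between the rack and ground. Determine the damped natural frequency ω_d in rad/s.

16.7 rad/s

ω_n = √(k/m) = √(23200/80.7) = 16.96 rad/s.
Critical damping c_c = 2√(k·m) = 2√(23200 × 80.7) = 2737 N·s/m, so ζ = c/c_c = 505/2737 = 0.1845.
ω_d = ω_n√(1 − ζ²) = 16.96 × √(1 − 0.0341) = 16.66 rad/s.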